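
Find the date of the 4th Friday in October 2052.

October 2052 begins on a Tuesday, so the first Friday is October 4 (3 days later).
The 4th Friday is 3 weeks later: 4 + 21 = 25.

25 October 2052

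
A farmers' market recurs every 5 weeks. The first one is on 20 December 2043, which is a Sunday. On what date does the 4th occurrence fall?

3 April 2044

The 4th occurrence is 3 intervals after the first: 3 × 35 = 105 days after 20 December 2043.
December has 31 days — 11 days to the end of December leaves 94.
January has 31 days (63 left).
February has 29 days (34 left).
March has 31 days (3 left).
3 days into April → 3 April 2044.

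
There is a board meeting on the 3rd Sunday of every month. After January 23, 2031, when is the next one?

February 16, 2031

January 2031 starts on a Wednesday; its first Sunday is the 5th, so the 3rd Sunday is the 19th — January 19, 2031.
That is not after January 23, 2031, so look at February 2031.
February 2031 starts on a Saturday; its first Sunday is the 2nd, so the 3rd Sunday is the 16th — February 16, 2031.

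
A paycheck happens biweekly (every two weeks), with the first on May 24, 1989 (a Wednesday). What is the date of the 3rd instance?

The 3rd occurrence is 2 intervals after the first: 2 × 14 = 28 days after May 24, 1989.
May has 31 days — 7 days to the end of May leaves 21.
21 days into June → June 21, 1989.

June 21, 1989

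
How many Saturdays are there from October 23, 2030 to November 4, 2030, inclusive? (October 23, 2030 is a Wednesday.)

October 23, 2030 is a Wednesday; the first Saturday on or after it is October 26, 2030 (3 days later).
From October 26, 2030 to November 4, 2030: 5 + 4 = 9 days (rest of October, November).
9 ÷ 7 = 1 full weeks with remainder 2, so 1 more Saturdays after the first → 2.

2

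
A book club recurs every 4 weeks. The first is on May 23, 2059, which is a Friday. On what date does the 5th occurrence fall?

The 5th occurrence is 4 intervals after the first: 4 × 28 = 112 days after May 23, 2059.
May has 31 days — 8 days to the end of May leaves 104.
Jun has 30 days (74 left).
Jul has 31 days (43 left).
Aug has 31 days (12 left).
12 days into Sep → Sep 12, 2059.

Sep 12, 2059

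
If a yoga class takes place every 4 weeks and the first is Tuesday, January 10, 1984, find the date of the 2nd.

The 2nd occurrence is 1 interval after the first: 1 × 28 = 28 days after January 10, 1984.
January has 31 days — 21 days to the end of January leaves 7.
7 days into February → February 7, 1984.

February 7, 1984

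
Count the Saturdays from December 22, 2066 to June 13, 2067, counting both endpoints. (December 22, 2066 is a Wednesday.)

December 22, 2066 is a Wednesday; the first Saturday on or after it is December 25, 2066 (3 days later).
From December 25, 2066 to June 13, 2067: 6 + 31 + 28 + 31 + 30 + 31 + 13 = 170 days (rest of December, January, February, March, April, May, June).
170 ÷ 7 = 24 full weeks with remainder 2, so 24 more Saturdays after the first → 25.

25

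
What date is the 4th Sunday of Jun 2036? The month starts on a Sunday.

Jun 22, 2036

Jun 2036 begins on a Sunday, so the first Sunday is Jun 1.
The 4th Sunday is 3 weeks later: 1 + 21 = 22.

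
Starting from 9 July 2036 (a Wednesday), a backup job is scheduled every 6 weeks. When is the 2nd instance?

20 August 2036

The 2nd occurrence is 1 interval after the first: 1 × 42 = 42 days after 9 July 2036.
July has 31 days — 22 days to the end of July leaves 20.
20 days into August → 20 August 2036.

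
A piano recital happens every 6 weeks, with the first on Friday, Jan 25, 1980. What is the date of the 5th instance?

Jul 11, 1980

The 5th occurrence is 4 intervals after the first: 4 × 42 = 168 days after Jan 25, 1980.
Jan has 31 days — 6 days to the end of Jan leaves 162.
Feb has 29 days (133 left).
Mar has 31 days (102 left).
Apr has 30 days (72 left).
May has 31 days (41 left).
Jun has 30 days (11 left).
11 days into Jul → Jul 11, 1980.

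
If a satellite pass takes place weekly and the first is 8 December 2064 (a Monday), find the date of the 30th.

29 June 2065

The 30th occurrence is 29 intervals after the first: 29 × 7 = 203 days after 8 December 2064.
December has 31 days — 23 days to the end of December leaves 180.
January has 31 days (149 left).
February has 28 days (121 left).
March has 31 days (90 left).
April has 30 days (60 left).
May has 31 days (29 left).
29 days into June → 29 June 2065.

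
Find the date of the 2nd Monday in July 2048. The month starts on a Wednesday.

July 2048 begins on a Wednesday, so the first Monday is July 6 (5 days later).
The 2nd Monday is 1 weeks later: 6 + 7 = 13.

2048-07-13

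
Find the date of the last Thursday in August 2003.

August 28, 2003

August 2003 begins on a Friday, so the first Thursday is August 7 (6 days later).
August 2003 has 31 days. Adding weeks: 7, 14, 21, 28 — the last one ≤ 31 is the 28th.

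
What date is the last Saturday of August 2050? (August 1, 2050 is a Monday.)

August 2050 begins on a Monday, so the first Saturday is August 6 (5 days later).
August 2050 has 31 days. Adding weeks: 6, 13, 20, 27 — the last one ≤ 31 is the 27th.

August 27, 2050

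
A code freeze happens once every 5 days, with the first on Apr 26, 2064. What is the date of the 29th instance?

The 29th occurrence is 28 intervals after the first: 28 × 5 = 140 days after Apr 26, 2064.
Apr has 30 days — 4 days to the end of Apr leaves 136.
May has 31 days (105 left).
Jun has 30 days (75 left).
Jul has 31 days (44 left).
Aug has 31 days (13 left).
13 days into Sep → Sep 13, 2064.

Sep 13, 2064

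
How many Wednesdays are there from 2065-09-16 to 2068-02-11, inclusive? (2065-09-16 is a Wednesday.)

2065-09-16 is a Wednesday; the first Wednesday on or after it is 2065-09-16.
From 2065-09-16 to 2068-02-11: 106 + 365 + 365 + 42 = 878 days (rest of 2065, 2066, 2067, to 2068-02-11 in 2068).
878 ÷ 7 = 125 full weeks with remainder 3, so 125 more Wednesdays after the first → 126.

126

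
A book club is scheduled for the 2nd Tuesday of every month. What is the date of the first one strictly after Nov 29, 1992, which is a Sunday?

Dec 8, 1992

Nov 1992 starts on a Sunday; its first Tuesday is the 3rd, so the 2nd Tuesday is the 10th — Nov 10, 1992.
That is not after Nov 29, 1992, so look at Dec 1992.
Dec 1992 starts on a Tuesday; its first Tuesday is the 1st, so the 2nd Tuesday is the 8th — Dec 8, 1992.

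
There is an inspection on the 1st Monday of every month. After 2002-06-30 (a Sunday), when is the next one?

June 2002 starts on a Saturday, so its 1st Monday is 2002-06-03 (2 days in).
That is not after 2002-06-30, so look at July 2002.
July 2002 starts on a Monday, so its 1st Monday is 2002-07-01.

2002-07-01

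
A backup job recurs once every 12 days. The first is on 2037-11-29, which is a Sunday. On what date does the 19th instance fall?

The 19th occurrence is 18 intervals after the first: 18 × 12 = 216 days after 2037-11-29.
November has 30 days — 1 day to the end of November leaves 215.
December has 31 days (184 left).
January has 31 days (153 left).
February has 28 days (125 left).
March has 31 days (94 left).
April has 30 days (64 left).
May has 31 days (33 left).
June has 30 days (3 left).
3 days into July → 2038-07-03.

2038-07-03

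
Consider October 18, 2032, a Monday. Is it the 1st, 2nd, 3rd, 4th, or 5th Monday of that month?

3rd

Day 18 falls in week ⌈18/7⌉ of the month.
Days 1–7 hold the 1st Monday, 8–14 the 2nd, 15–21 the 3rd, 22–28 the 4th, 29–31 the 5th.
18 is in the range for the 3rd.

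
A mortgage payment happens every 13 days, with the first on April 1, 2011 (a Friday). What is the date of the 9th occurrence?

The 9th occurrence is 8 intervals after the first: 8 × 13 = 104 days after April 1, 2011.
April has 30 days — 29 days to the end of April leaves 75.
May has 31 days (44 left).
June has 30 days (14 left).
14 days into July → July 14, 2011.

July 14, 2011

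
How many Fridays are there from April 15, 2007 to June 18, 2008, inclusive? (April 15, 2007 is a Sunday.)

April 15, 2007 is a Sunday; the first Friday on or after it is April 20, 2007 (5 days later).
From April 20, 2007 to June 18, 2008: 255 + 170 = 425 days (rest of 2007, to June 18, 2008 in 2008).
425 ÷ 7 = 60 full weeks with remainder 5, so 60 more Fridays after the first → 61.

61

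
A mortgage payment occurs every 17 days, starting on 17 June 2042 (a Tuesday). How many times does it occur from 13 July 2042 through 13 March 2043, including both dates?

Occurrences land 17·i days after 17 June 2042 for i = 0, 1, 2, …
13 July 2042 is 26 days after the start; 26 ÷ 17 = 1 remainder 9; since the remainder is 9, round up to i = 2. First occurrence in the window: #3 on 21 July 2042 (2×17 = 34 days in).
13 March 2043 is 269 days after the start; 269 ÷ 17 = 15 remainder 14. Last occurrence in the window: #16 on 27 February 2043.
Occurrences #3 through #16: 14 in total.

14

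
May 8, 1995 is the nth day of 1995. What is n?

Days in months before May: 31 + 28 + 31 + 30 = 120.
Plus 8 days into May → day 128.

128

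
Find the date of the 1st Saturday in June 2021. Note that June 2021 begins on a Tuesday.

June 2021 begins on a Tuesday, so the first Saturday is June 5 (4 days later).

June 5, 2021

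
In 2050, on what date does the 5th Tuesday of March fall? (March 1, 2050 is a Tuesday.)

29 March 2050

March 2050 begins on a Tuesday, so the first Tuesday is March 1.
The 5th Tuesday is 4 weeks later: 1 + 28 = 29.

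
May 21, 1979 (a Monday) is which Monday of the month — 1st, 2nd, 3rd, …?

3rd

Day 21 falls in week ⌈21/7⌉ of the month.
Days 1–7 hold the 1st Monday, 8–14 the 2nd, 15–21 the 3rd, 22–28 the 4th, 29–31 the 5th.
21 is in the range for the 3rd.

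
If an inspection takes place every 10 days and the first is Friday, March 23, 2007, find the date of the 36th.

The 36th occurrence is 35 intervals after the first: 35 × 10 = 350 days after March 23, 2007.
March has 31 days — 8 days to the end of March leaves 342.
April has 30 days (312 left).
May has 31 days (281 left).
June has 30 days (251 left).
July has 31 days (220 left).
August has 31 days (189 left).
September has 30 days (159 left).
October has 31 days (128 left).
November has 30 days (98 left).
December has 31 days (67 left).
January has 31 days (36 left).
February has 29 days (7 left).
7 days into March → March 7, 2008.

March 7, 2008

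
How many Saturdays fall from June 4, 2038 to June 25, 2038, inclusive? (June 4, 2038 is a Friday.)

June 4, 2038 is a Friday; the first Saturday on or after it is June 5, 2038 (1 day later).
From June 5, 2038 to June 25, 2038 is 25 − 5 = 20 days.
20 ÷ 7 = 2 full weeks with remainder 6, so 2 more Saturdays after the first → 3.

3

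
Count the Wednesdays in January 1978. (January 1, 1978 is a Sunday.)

4

January 1, 1978 is a Sunday; the first Wednesday on or after it is January 4, 1978 (3 days later).
From January 4, 1978 to January 31, 1978 is 31 − 4 = 27 days.
27 ÷ 7 = 3 full weeks with remainder 6, so 3 more Wednesdays after the first → 4.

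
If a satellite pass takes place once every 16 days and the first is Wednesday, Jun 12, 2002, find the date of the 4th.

Jul 30, 2002

The 4th occurrence is 3 intervals after the first: 3 × 16 = 48 days after Jun 12, 2002.
Jun has 30 days — 18 days to the end of Jun leaves 30.
30 days into Jul → Jul 30, 2002.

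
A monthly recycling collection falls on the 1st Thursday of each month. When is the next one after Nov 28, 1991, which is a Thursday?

Dec 5, 1991

Nov 1991 starts on a Friday, so its 1st Thursday is Nov 7, 1991 (6 days in).
That is not after Nov 28, 1991, so look at Dec 1991.
Dec 1991 starts on a Sunday, so its 1st Thursday is Dec 5, 1991 (4 days in).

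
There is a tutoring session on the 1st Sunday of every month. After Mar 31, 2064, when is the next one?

Apr 6, 2064

Mar 2064 starts on a Saturday, so its 1st Sunday is Mar 2, 2064 (1 day in).
That is not after Mar 31, 2064, so look at Apr 2064.
Apr 2064 starts on a Tuesday, so its 1st Sunday is Apr 6, 2064 (5 days in).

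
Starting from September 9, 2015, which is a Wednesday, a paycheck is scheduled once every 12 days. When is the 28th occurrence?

The 28th occurrence is 27 intervals after the first: 27 × 12 = 324 days after September 9, 2015.
September has 30 days — 21 days to the end of September leaves 303.
October has 31 days (272 left).
November has 30 days (242 left).
December has 31 days (211 left).
January has 31 days (180 left).
February has 29 days (151 left).
March has 31 days (120 left).
April has 30 days (90 left).
May has 31 days (59 left).
June has 30 days (29 left).
29 days into July → July 29, 2016.

July 29, 2016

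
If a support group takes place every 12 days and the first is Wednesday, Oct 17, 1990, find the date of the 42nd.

The 42nd occurrence is 41 intervals after the first: 41 × 12 = 492 days after Oct 17, 1990.
Oct has 31 days — 14 days to the end of Oct leaves 478.
From end of Oct to end of 1990 is 61 days (417 left).
1991 has 365 days (52 left).
Jan has 31 days (21 left).
21 days into Feb → Feb 21, 1992.

Feb 21, 1992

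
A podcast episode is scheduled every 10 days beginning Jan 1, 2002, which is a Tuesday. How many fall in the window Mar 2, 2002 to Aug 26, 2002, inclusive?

18

Occurrences land 10·i days after Jan 1, 2002 for i = 0, 1, 2, …
Mar 2, 2002 is 60 days after the start; 60 ÷ 10 = 6 remainder 0. First occurrence in the window: #7 on Mar 2, 2002 (6×10 = 60 days in).
Aug 26, 2002 is 237 days after the start; 237 ÷ 10 = 23 remainder 7. Last occurrence in the window: #24 on Aug 19, 2002.
Occurrences #7 through #24: 18 in total.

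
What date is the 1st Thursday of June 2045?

The first Thursday of June 2045 is June 1.

June 1, 2045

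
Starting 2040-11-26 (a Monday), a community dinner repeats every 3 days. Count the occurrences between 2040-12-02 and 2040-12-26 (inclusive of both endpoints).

Occurrences land 3·i days after 2040-11-26 for i = 0, 1, 2, …
2040-12-02 is 6 days after the start; 6 ÷ 3 = 2 remainder 0. First occurrence in the window: #3 on 2040-12-02 (2×3 = 6 days in).
2040-12-26 is 30 days after the start; 30 ÷ 3 = 10 remainder 0. Last occurrence in the window: #11 on 2040-12-26.
Occurrences #3 through #11: 9 in total.

9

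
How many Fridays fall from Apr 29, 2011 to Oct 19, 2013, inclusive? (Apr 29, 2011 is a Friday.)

130

Apr 29, 2011 is a Friday; the first Friday on or after it is Apr 29, 2011.
From Apr 29, 2011 to Oct 19, 2013: 246 + 366 + 292 = 904 days (rest of 2011, 2012, to Oct 19, 2013 in 2013).
904 ÷ 7 = 129 full weeks with remainder 1, so 129 more Fridays after the first → 130.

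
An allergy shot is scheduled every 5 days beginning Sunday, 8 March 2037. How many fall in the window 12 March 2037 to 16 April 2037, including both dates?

Occurrences land 5·i days after 8 March 2037 for i = 0, 1, 2, …
12 March 2037 is 4 days after the start; 4 ÷ 5 = 0 remainder 4; since the remainder is 4, round up to i = 1. First occurrence in the window: #2 on 13 March 2037 (1×5 = 5 days in).
16 April 2037 is 39 days after the start; 39 ÷ 5 = 7 remainder 4. Last occurrence in the window: #8 on 12 April 2037.
Occurrences #2 through #8: 7 in total.

7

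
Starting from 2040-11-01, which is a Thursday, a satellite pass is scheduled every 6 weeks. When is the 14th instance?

The 14th occurrence is 13 intervals after the first: 13 × 42 = 546 days after 2040-11-01.
November has 30 days — 29 days to the end of November leaves 517.
From end of November to end of 2040 is 31 days (486 left).
2041 has 365 days (121 left).
January has 31 days (90 left).
February has 28 days (62 left).
March has 31 days (31 left).
April has 30 days (1 left).
1 day into May → 2042-05-01.

2042-05-01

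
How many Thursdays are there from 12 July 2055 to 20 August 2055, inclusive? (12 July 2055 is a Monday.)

6

12 July 2055 is a Monday; the first Thursday on or after it is 15 July 2055 (3 days later).
From 15 July 2055 to 20 August 2055: 16 + 20 = 36 days (rest of July, August).
36 ÷ 7 = 5 full weeks with remainder 1, so 5 more Thursdays after the first → 6.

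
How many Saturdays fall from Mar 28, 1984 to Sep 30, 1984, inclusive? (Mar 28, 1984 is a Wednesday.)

Mar 28, 1984 is a Wednesday; the first Saturday on or after it is Mar 31, 1984 (3 days later).
From Mar 31, 1984 to Sep 30, 1984: 0 + 30 + 31 + 30 + 31 + 31 + 30 = 183 days (rest of Mar, Apr, May, Jun, Jul, Aug, Sep).
183 ÷ 7 = 26 full weeks with remainder 1, so 26 more Saturdays after the first → 27.

27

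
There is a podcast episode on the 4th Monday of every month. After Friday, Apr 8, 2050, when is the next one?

Apr 25, 2050

Apr 2050 starts on a Friday; its first Monday is the 4th, so the 4th Monday is the 25th — Apr 25, 2050.
Apr 25, 2050 is after Apr 8, 2050, so that is the next one.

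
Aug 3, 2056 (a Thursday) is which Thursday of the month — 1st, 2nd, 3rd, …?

Day 3 falls in week ⌈3/7⌉ of the month.
Days 1–7 hold the 1st Thursday, 8–14 the 2nd, 15–21 the 3rd, 22–28 the 4th, 29–31 the 5th.
3 is in the range for the 1st.

1st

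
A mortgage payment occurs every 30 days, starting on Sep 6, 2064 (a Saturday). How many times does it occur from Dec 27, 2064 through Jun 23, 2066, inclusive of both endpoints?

Occurrences land 30·i days after Sep 6, 2064 for i = 0, 1, 2, …
Dec 27, 2064 is 112 days after the start; 112 ÷ 30 = 3 remainder 22; since the remainder is 22, round up to i = 4. First occurrence in the window: #5 on Jan 4, 2065 (4×30 = 120 days in).
Jun 23, 2066 is 655 days after the start; 655 ÷ 30 = 21 remainder 25. Last occurrence in the window: #22 on May 29, 2066.
Occurrences #5 through #22: 18 in total.

18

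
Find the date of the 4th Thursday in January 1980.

24 January 1980

The first Thursday of January 1980 is January 3.
The 4th Thursday is 3 weeks later: 3 + 21 = 24.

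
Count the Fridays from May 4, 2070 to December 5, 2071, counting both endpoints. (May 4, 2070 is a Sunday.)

83

May 4, 2070 is a Sunday; the first Friday on or after it is May 9, 2070 (5 days later).
From May 9, 2070 to December 5, 2071: 236 + 339 = 575 days (rest of 2070, to December 5, 2071 in 2071).
575 ÷ 7 = 82 full weeks with remainder 1, so 82 more Fridays after the first → 83.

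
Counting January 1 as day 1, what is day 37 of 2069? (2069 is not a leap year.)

February 6, 2069

January has 31 days (37 − 31 = 6 remain).
6 into February → February 6.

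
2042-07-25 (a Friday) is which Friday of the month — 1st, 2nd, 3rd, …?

4th

Day 25 falls in week ⌈25/7⌉ of the month.
Days 1–7 hold the 1st Friday, 8–14 the 2nd, 15–21 the 3rd, 22–28 the 4th, 29–31 the 5th.
25 is in the range for the 4th.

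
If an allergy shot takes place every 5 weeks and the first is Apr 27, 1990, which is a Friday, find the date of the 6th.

The 6th occurrence is 5 intervals after the first: 5 × 35 = 175 days after Apr 27, 1990.
Apr has 30 days — 3 days to the end of Apr leaves 172.
May has 31 days (141 left).
Jun has 30 days (111 left).
Jul has 31 days (80 left).
Aug has 31 days (49 left).
Sep has 30 days (19 left).
19 days into Oct → Oct 19, 1990.

Oct 19, 1990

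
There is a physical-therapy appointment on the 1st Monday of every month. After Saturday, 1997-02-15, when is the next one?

1997-03-03

February 1997 starts on a Saturday, so its 1st Monday is 1997-02-03 (2 days in).
That is not after 1997-02-15, so look at March 1997.
March 1997 starts on a Saturday, so its 1st Monday is 1997-03-03 (2 days in).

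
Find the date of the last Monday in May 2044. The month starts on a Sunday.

May 2044 begins on a Sunday, so the first Monday is May 2 (1 day later).
May 2044 has 31 days. Adding weeks: 2, 9, 16, 23, 30 — the last one ≤ 31 is the 30th.

30 May 2044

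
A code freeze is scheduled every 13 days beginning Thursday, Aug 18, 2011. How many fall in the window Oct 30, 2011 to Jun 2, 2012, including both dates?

Occurrences land 13·i days after Aug 18, 2011 for i = 0, 1, 2, …
Oct 30, 2011 is 73 days after the start; 73 ÷ 13 = 5 remainder 8; since the remainder is 8, round up to i = 6. First occurrence in the window: #7 on Nov 4, 2011 (6×13 = 78 days in).
Jun 2, 2012 is 289 days after the start; 289 ÷ 13 = 22 remainder 3. Last occurrence in the window: #23 on May 30, 2012.
Occurrences #7 through #23: 17 in total.

17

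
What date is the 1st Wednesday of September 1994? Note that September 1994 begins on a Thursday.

September 1994 begins on a Thursday, so the first Wednesday is September 7 (6 days later).

September 7, 1994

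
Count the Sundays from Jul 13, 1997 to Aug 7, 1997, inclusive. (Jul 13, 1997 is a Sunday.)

4

Jul 13, 1997 is a Sunday; the first Sunday on or after it is Jul 13, 1997.
From Jul 13, 1997 to Aug 7, 1997: 18 + 7 = 25 days (rest of Jul, Aug).
25 ÷ 7 = 3 full weeks with remainder 4, so 3 more Sundays after the first → 4.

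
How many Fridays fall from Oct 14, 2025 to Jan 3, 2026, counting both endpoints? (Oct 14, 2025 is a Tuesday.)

Oct 14, 2025 is a Tuesday; the first Friday on or after it is Oct 17, 2025 (3 days later).
From Oct 17, 2025 to Jan 3, 2026: 14 + 30 + 31 + 3 = 78 days (rest of Oct, Nov, Dec, Jan).
78 ÷ 7 = 11 full weeks with remainder 1, so 11 more Fridays after the first → 12.

12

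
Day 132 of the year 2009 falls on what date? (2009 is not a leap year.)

January has 31 days (132 − 31 = 101 remain).
February has 28 days (101 − 28 = 73 remain).
March has 31 days (73 − 31 = 42 remain).
April has 30 days (42 − 30 = 12 remain).
12 into May → May 12.

12 May 2009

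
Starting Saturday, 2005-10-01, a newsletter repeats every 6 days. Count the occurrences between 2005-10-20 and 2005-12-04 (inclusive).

7

Occurrences land 6·i days after 2005-10-01 for i = 0, 1, 2, …
2005-10-20 is 19 days after the start; 19 ÷ 6 = 3 remainder 1; since the remainder is 1, round up to i = 4. First occurrence in the window: #5 on 2005-10-25 (4×6 = 24 days in).
2005-12-04 is 64 days after the start; 64 ÷ 6 = 10 remainder 4. Last occurrence in the window: #11 on 2005-11-30.
Occurrences #5 through #11: 7 in total.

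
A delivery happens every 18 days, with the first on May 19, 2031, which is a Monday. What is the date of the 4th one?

The 4th occurrence is 3 intervals after the first: 3 × 18 = 54 days after May 19, 2031.
May has 31 days — 12 days to the end of May leaves 42.
Jun has 30 days (12 left).
12 days into Jul → Jul 12, 2031.

Jul 12, 2031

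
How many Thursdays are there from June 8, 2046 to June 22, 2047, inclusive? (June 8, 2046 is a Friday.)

June 8, 2046 is a Friday; the first Thursday on or after it is June 14, 2046 (6 days later).
From June 14, 2046 to June 22, 2047: 200 + 173 = 373 days (rest of 2046, to June 22, 2047 in 2047).
373 ÷ 7 = 53 full weeks with remainder 2, so 53 more Thursdays after the first → 54.

54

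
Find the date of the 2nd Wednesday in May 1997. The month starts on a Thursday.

14 May 1997

May 1997 begins on a Thursday, so the first Wednesday is May 7 (6 days later).
The 2nd Wednesday is 1 weeks later: 7 + 7 = 14.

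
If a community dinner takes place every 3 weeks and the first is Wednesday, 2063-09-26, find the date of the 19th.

The 19th occurrence is 18 intervals after the first: 18 × 21 = 378 days after 2063-09-26.
September has 30 days — 4 days to the end of September leaves 374.
October has 31 days (343 left).
November has 30 days (313 left).
December has 31 days (282 left).
January has 31 days (251 left).
February has 29 days (222 left).
March has 31 days (191 left).
April has 30 days (161 left).
May has 31 days (130 left).
June has 30 days (100 left).
July has 31 days (69 left).
August has 31 days (38 left).
September has 30 days (8 left).
8 days into October → 2064-10-08.

2064-10-08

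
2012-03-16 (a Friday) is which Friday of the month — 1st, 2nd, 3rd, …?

Day 16 falls in week ⌈16/7⌉ of the month.
Days 1–7 hold the 1st Friday, 8–14 the 2nd, 15–21 the 3rd, 22–28 the 4th, 29–31 the 5th.
16 is in the range for the 3rd.

3rd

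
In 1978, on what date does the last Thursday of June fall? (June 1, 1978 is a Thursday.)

1978-06-29

June 1978 begins on a Thursday, so the first Thursday is June 1.
June 1978 has 30 days. Adding weeks: 1, 8, 15, 22, 29 — the last one ≤ 30 is the 29th.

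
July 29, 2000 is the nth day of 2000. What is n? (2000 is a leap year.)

211

Days in months before July: 31 + 29 + 31 + 30 + 31 + 30 = 182.
Plus 29 days into July → day 211.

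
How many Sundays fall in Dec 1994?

Dec 1, 1994 is a Thursday; the first Sunday on or after it is Dec 4, 1994 (3 days later).
From Dec 4, 1994 to Dec 31, 1994 is 31 − 4 = 27 days.
27 ÷ 7 = 3 full weeks with remainder 6, so 3 more Sundays after the first → 4.

4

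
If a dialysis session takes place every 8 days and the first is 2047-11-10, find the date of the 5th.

The 5th occurrence is 4 intervals after the first: 4 × 8 = 32 days after 2047-11-10.
November has 30 days — 20 days to the end of November leaves 12.
12 days into December → 2047-12-12.

2047-12-12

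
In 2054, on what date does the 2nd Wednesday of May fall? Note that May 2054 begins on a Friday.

May 13, 2054

May 2054 begins on a Friday, so the first Wednesday is May 6 (5 days later).
The 2nd Wednesday is 1 weeks later: 6 + 7 = 13.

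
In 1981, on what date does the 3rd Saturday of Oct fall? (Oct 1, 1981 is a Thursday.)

Oct 17, 1981

Oct 1981 begins on a Thursday, so the first Saturday is Oct 3 (2 days later).
The 3rd Saturday is 2 weeks later: 3 + 14 = 17.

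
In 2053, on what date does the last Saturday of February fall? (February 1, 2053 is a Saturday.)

February 2053 begins on a Saturday, so the first Saturday is February 1.
February 2053 has 28 days. Adding weeks: 1, 8, 15, 22 — the last one ≤ 28 is the 22nd.

22 February 2053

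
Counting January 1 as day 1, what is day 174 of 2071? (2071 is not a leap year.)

January has 31 days (174 − 31 = 143 remain).
February has 28 days (143 − 28 = 115 remain).
March has 31 days (115 − 31 = 84 remain).
April has 30 days (84 − 30 = 54 remain).
May has 31 days (54 − 31 = 23 remain).
23 into June → June 23.

June 23, 2071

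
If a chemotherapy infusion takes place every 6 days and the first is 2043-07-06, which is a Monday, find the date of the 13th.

2043-09-16

The 13th occurrence is 12 intervals after the first: 12 × 6 = 72 days after 2043-07-06.
July has 31 days — 25 days to the end of July leaves 47.
August has 31 days (16 left).
16 days into September → 2043-09-16.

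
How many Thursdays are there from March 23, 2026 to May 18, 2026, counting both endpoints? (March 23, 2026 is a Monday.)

8

March 23, 2026 is a Monday; the first Thursday on or after it is March 26, 2026 (3 days later).
From March 26, 2026 to May 18, 2026: 5 + 30 + 18 = 53 days (rest of March, April, May).
53 ÷ 7 = 7 full weeks with remainder 4, so 7 more Thursdays after the first → 8.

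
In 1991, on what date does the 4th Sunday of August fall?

August 1991 begins on a Thursday, so the first Sunday is August 4 (3 days later).
The 4th Sunday is 3 weeks later: 4 + 21 = 25.

August 25, 1991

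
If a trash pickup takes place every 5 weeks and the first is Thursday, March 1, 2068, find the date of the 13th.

April 25, 2069

The 13th occurrence is 12 intervals after the first: 12 × 35 = 420 days after March 1, 2068.
March has 31 days — 30 days to the end of March leaves 390.
April has 30 days (360 left).
May has 31 days (329 left).
June has 30 days (299 left).
July has 31 days (268 left).
August has 31 days (237 left).
September has 30 days (207 left).
October has 31 days (176 left).
November has 30 days (146 left).
December has 31 days (115 left).
January has 31 days (84 left).
February has 28 days (56 left).
March has 31 days (25 left).
25 days into April → April 25, 2069.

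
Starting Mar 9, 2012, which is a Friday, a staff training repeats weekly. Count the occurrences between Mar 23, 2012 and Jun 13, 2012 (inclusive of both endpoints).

Occurrences land 7·i days after Mar 9, 2012 for i = 0, 1, 2, …
Mar 23, 2012 is 14 days after the start; 14 ÷ 7 = 2 remainder 0. First occurrence in the window: #3 on Mar 23, 2012 (2×7 = 14 days in).
Jun 13, 2012 is 96 days after the start; 96 ÷ 7 = 13 remainder 5. Last occurrence in the window: #14 on Jun 8, 2012.
Occurrences #3 through #14: 12 in total.

12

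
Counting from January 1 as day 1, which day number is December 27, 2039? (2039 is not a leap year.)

361

Days in months before December: 31 + 28 + 31 + 30 + 31 + 30 + 31 + 31 + 30 + 31 + 30 = 334.
Plus 27 days into December → day 361.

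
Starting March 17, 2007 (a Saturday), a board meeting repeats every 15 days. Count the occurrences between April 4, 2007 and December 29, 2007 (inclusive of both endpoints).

Occurrences land 15·i days after March 17, 2007 for i = 0, 1, 2, …
April 4, 2007 is 18 days after the start; 18 ÷ 15 = 1 remainder 3; since the remainder is 3, round up to i = 2. First occurrence in the window: #3 on April 16, 2007 (2×15 = 30 days in).
December 29, 2007 is 287 days after the start; 287 ÷ 15 = 19 remainder 2. Last occurrence in the window: #20 on December 27, 2007.
Occurrences #3 through #20: 18 in total.

18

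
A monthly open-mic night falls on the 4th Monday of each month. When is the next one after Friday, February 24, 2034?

February 27, 2034

February 2034 starts on a Wednesday; its first Monday is the 6th, so the 4th Monday is the 27th — February 27, 2034.
February 27, 2034 is after February 24, 2034, so that is the next one.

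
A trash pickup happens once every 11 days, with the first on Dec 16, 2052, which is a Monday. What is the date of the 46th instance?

The 46th occurrence is 45 intervals after the first: 45 × 11 = 495 days after Dec 16, 2052.
Dec has 31 days — 15 days to the end of Dec leaves 480.
2053 has 365 days (115 left).
Jan has 31 days (84 left).
Feb has 28 days (56 left).
Mar has 31 days (25 left).
25 days into Apr → Apr 25, 2054.

Apr 25, 2054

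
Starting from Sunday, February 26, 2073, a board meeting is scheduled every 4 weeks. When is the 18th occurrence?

The 18th occurrence is 17 intervals after the first: 17 × 28 = 476 days after February 26, 2073.
February has 28 days — 2 days to the end of February leaves 474.
From end of February to end of 2073 is 306 days (168 left).
January has 31 days (137 left).
February has 28 days (109 left).
March has 31 days (78 left).
April has 30 days (48 left).
May has 31 days (17 left).
17 days into June → June 17, 2074.

June 17, 2074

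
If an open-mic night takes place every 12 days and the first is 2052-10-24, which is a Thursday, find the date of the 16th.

The 16th occurrence is 15 intervals after the first: 15 × 12 = 180 days after 2052-10-24.
October has 31 days — 7 days to the end of October leaves 173.
November has 30 days (143 left).
December has 31 days (112 left).
January has 31 days (81 left).
February has 28 days (53 left).
March has 31 days (22 left).
22 days into April → 2053-04-22.

2053-04-22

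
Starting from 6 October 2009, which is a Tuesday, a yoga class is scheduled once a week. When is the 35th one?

1 June 2010

The 35th occurrence is 34 intervals after the first: 34 × 7 = 238 days after 6 October 2009.
October has 31 days — 25 days to the end of October leaves 213.
November has 30 days (183 left).
December has 31 days (152 left).
January has 31 days (121 left).
February has 28 days (93 left).
March has 31 days (62 left).
April has 30 days (32 left).
May has 31 days (1 left).
1 day into June → 1 June 2010.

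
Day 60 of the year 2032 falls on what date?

January has 31 days (60 − 31 = 29 remain).
29 into February → February 29.

29 February 2032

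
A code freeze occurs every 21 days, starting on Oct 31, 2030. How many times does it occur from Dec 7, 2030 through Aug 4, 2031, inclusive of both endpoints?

Occurrences land 21·i days after Oct 31, 2030 for i = 0, 1, 2, …
Dec 7, 2030 is 37 days after the start; 37 ÷ 21 = 1 remainder 16; since the remainder is 16, round up to i = 2. First occurrence in the window: #3 on Dec 12, 2030 (2×21 = 42 days in).
Aug 4, 2031 is 277 days after the start; 277 ÷ 21 = 13 remainder 4. Last occurrence in the window: #14 on Jul 31, 2031.
Occurrences #3 through #14: 12 in total.

12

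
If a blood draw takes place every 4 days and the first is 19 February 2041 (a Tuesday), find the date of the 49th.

30 August 2041

The 49th occurrence is 48 intervals after the first: 48 × 4 = 192 days after 19 February 2041.
February has 28 days — 9 days to the end of February leaves 183.
March has 31 days (152 left).
April has 30 days (122 left).
May has 31 days (91 left).
June has 30 days (61 left).
July has 31 days (30 left).
30 days into August → 30 August 2041.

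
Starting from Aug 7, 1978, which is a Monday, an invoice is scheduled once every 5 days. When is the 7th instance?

The 7th occurrence is 6 intervals after the first: 6 × 5 = 30 days after Aug 7, 1978.
Aug has 31 days — 24 days to the end of Aug leaves 6.
6 days into Sep → Sep 6, 1978.

Sep 6, 1978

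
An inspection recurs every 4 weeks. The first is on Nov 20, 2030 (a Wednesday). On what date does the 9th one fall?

The 9th occurrence is 8 intervals after the first: 8 × 28 = 224 days after Nov 20, 2030.
Nov has 30 days — 10 days to the end of Nov leaves 214.
Dec has 31 days (183 left).
Jan has 31 days (152 left).
Feb has 28 days (124 left).
Mar has 31 days (93 left).
Apr has 30 days (63 left).
May has 31 days (32 left).
Jun has 30 days (2 left).
2 days into Jul → Jul 2, 2031.

Jul 2, 2031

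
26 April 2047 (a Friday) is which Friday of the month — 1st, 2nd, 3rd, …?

4th

Day 26 falls in week ⌈26/7⌉ of the month.
Days 1–7 hold the 1st Friday, 8–14 the 2nd, 15–21 the 3rd, 22–28 the 4th, 29–31 the 5th.
26 is in the range for the 4th.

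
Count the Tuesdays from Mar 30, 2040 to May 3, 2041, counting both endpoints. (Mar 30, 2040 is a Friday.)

Mar 30, 2040 is a Friday; the first Tuesday on or after it is Apr 3, 2040 (4 days later).
From Apr 3, 2040 to May 3, 2041: 272 + 123 = 395 days (rest of 2040, to May 3, 2041 in 2041).
395 ÷ 7 = 56 full weeks with remainder 3, so 56 more Tuesdays after the first → 57.

57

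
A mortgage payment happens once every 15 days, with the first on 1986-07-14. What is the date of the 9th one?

The 9th occurrence is 8 intervals after the first: 8 × 15 = 120 days after 1986-07-14.
July has 31 days — 17 days to the end of July leaves 103.
August has 31 days (72 left).
September has 30 days (42 left).
October has 31 days (11 left).
11 days into November → 1986-11-11.

1986-11-11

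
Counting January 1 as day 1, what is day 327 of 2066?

January has 31 days (327 − 31 = 296 remain).
February has 28 days (296 − 28 = 268 remain).
March has 31 days (268 − 31 = 237 remain).
April has 30 days (237 − 30 = 207 remain).
May has 31 days (207 − 31 = 176 remain).
June has 30 days (176 − 30 = 146 remain).
July has 31 days (146 − 31 = 115 remain).
August has 31 days (115 − 31 = 84 remain).
September has 30 days (84 − 30 = 54 remain).
October has 31 days (54 − 31 = 23 remain).
23 into November → November 23.

2066-11-23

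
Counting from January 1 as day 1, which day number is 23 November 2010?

Days in months before November: 31 + 28 + 31 + 30 + 31 + 30 + 31 + 31 + 30 + 31 = 304.
Plus 23 days into November → day 327.

327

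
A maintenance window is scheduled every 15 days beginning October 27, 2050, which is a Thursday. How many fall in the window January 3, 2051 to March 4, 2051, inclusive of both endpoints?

Occurrences land 15·i days after October 27, 2050 for i = 0, 1, 2, …
January 3, 2051 is 68 days after the start; 68 ÷ 15 = 4 remainder 8; since the remainder is 8, round up to i = 5. First occurrence in the window: #6 on January 10, 2051 (5×15 = 75 days in).
March 4, 2051 is 128 days after the start; 128 ÷ 15 = 8 remainder 8. Last occurrence in the window: #9 on February 24, 2051.
Occurrences #6 through #9: 4 in total.

4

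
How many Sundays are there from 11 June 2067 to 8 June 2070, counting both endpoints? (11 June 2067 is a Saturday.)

157

11 June 2067 is a Saturday; the first Sunday on or after it is 12 June 2067 (1 day later).
From 12 June 2067 to 8 June 2070: 202 + 366 + 365 + 159 = 1092 days (rest of 2067, 2068, 2069, to 8 June 2070 in 2070).
1092 ÷ 7 = 156 full weeks with remainder 0, so 156 more Sundays after the first → 157.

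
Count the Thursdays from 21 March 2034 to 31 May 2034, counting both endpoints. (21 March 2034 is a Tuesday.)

21 March 2034 is a Tuesday; the first Thursday on or after it is 23 March 2034 (2 days later).
From 23 March 2034 to 31 May 2034: 8 + 30 + 31 = 69 days (rest of March, April, May).
69 ÷ 7 = 9 full weeks with remainder 6, so 9 more Thursdays after the first → 10.

10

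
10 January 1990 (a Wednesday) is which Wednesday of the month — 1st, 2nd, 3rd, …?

2nd

Day 10 falls in week ⌈10/7⌉ of the month.
Days 1–7 hold the 1st Wednesday, 8–14 the 2nd, 15–21 the 3rd, 22–28 the 4th, 29–31 the 5th.
10 is in the range for the 2nd.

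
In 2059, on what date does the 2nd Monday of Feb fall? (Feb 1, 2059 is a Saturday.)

Feb 10, 2059

Feb 2059 begins on a Saturday, so the first Monday is Feb 3 (2 days later).
The 2nd Monday is 1 weeks later: 3 + 7 = 10.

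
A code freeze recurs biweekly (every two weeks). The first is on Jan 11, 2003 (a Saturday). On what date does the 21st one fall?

Oct 18, 2003

The 21st occurrence is 20 intervals after the first: 20 × 14 = 280 days after Jan 11, 2003.
Jan has 31 days — 20 days to the end of Jan leaves 260.
Feb has 28 days (232 left).
Mar has 31 days (201 left).
Apr has 30 days (171 left).
May has 31 days (140 left).
Jun has 30 days (110 left).
Jul has 31 days (79 left).
Aug has 31 days (48 left).
Sep has 30 days (18 left).
18 days into Oct → Oct 18, 2003.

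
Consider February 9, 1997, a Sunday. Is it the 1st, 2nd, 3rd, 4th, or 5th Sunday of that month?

2nd

Day 9 falls in week ⌈9/7⌉ of the month.
Days 1–7 hold the 1st Sunday, 8–14 the 2nd, 15–21 the 3rd, 22–28 the 4th, 29–31 the 5th.
9 is in the range for the 2nd.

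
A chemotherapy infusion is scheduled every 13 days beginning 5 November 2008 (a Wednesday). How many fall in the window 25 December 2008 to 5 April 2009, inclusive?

Occurrences land 13·i days after 5 November 2008 for i = 0, 1, 2, …
25 December 2008 is 50 days after the start; 50 ÷ 13 = 3 remainder 11; since the remainder is 11, round up to i = 4. First occurrence in the window: #5 on 27 December 2008 (4×13 = 52 days in).
5 April 2009 is 151 days after the start; 151 ÷ 13 = 11 remainder 8. Last occurrence in the window: #12 on 28 March 2009.
Occurrences #5 through #12: 8 in total.

8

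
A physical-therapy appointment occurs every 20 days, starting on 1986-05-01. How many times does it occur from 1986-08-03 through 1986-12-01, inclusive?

6

Occurrences land 20·i days after 1986-05-01 for i = 0, 1, 2, …
1986-08-03 is 94 days after the start; 94 ÷ 20 = 4 remainder 14; since the remainder is 14, round up to i = 5. First occurrence in the window: #6 on 1986-08-09 (5×20 = 100 days in).
1986-12-01 is 214 days after the start; 214 ÷ 20 = 10 remainder 14. Last occurrence in the window: #11 on 1986-11-17.
Occurrences #6 through #11: 6 in total.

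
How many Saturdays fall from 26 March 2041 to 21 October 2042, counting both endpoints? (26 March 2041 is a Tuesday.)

26 March 2041 is a Tuesday; the first Saturday on or after it is 30 March 2041 (4 days later).
From 30 March 2041 to 21 October 2042: 276 + 294 = 570 days (rest of 2041, to 21 October 2042 in 2042).
570 ÷ 7 = 81 full weeks with remainder 3, so 81 more Saturdays after the first → 82.

82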